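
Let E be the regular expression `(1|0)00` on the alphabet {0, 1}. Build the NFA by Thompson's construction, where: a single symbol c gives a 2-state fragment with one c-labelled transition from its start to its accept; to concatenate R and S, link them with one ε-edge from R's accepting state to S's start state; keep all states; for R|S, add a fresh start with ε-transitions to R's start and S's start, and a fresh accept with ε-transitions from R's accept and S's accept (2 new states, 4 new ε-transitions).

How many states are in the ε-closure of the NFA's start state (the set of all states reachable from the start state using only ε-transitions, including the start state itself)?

Compute the ε-closure size of each fragment's start state recursively; a symbol fragment's start has no outgoing ε-edge, so its closure is just itself (size 1).
  1|0 : C = 1 + 1 + 1 = 3 (the new accept is not ε-reachable since no branch accepts ε)
  (1|0)00 : C equals the left operand's closure size = 3 (its accept is not ε-reachable, so the closure stops there)

3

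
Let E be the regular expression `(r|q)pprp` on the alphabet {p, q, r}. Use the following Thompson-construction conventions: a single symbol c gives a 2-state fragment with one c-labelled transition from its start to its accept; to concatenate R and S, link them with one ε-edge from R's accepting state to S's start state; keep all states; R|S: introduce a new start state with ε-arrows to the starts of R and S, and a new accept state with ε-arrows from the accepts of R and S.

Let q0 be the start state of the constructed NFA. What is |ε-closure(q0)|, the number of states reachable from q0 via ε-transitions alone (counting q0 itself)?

3

Work bottom-up. For each fragment F, track |ε-closure(F.start)| and whether F's accept lies in that closure (i.e. whether F accepts ε). A single-symbol fragment has closure size 1 and does not accept ε.
  r|q — new start ε-reaches every alternative's start; none of them accept ε, so the new accept is not reached: C = 1 + 1 + 1 = 3
  (r|q)pprp — C equals the left operand's closure size = 3 (its accept is not ε-reachable, so the closure stops there)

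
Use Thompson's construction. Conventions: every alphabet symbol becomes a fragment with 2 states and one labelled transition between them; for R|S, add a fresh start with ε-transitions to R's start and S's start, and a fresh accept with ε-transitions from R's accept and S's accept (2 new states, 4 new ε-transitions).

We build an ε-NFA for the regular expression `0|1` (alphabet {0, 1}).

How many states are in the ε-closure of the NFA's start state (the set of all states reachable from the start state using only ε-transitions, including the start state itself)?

Compute the ε-closure size of each fragment's start state recursively; a symbol fragment's start has no outgoing ε-edge, so its closure is just itself (size 1).
  0|1 : C = 1 + 1 + 1 = 3 (the new accept is not ε-reachable since no branch accepts ε)

3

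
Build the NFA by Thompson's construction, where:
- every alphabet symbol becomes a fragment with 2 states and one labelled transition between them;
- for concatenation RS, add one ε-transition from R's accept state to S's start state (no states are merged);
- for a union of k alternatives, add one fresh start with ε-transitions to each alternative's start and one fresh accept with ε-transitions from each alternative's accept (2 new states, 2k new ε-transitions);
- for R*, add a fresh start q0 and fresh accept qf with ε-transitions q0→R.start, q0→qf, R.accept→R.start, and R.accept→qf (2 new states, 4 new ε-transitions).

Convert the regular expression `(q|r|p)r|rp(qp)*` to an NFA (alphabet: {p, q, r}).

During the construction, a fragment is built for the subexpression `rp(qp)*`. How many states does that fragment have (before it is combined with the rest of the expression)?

10

Fragment for `rp(qp)*`:
Each of the 4 symbol leaves contributes a 2-state fragment.
  qp = 4 states
  (qp)* = 6 states
  rp(qp)* = 10 states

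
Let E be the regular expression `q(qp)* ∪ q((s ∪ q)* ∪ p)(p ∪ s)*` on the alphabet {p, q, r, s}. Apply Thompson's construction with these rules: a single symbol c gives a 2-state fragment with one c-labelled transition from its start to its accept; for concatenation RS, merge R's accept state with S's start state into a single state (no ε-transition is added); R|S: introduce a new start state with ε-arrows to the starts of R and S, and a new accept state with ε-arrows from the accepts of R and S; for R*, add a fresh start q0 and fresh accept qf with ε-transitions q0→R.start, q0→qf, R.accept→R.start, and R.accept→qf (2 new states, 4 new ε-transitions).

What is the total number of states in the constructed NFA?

28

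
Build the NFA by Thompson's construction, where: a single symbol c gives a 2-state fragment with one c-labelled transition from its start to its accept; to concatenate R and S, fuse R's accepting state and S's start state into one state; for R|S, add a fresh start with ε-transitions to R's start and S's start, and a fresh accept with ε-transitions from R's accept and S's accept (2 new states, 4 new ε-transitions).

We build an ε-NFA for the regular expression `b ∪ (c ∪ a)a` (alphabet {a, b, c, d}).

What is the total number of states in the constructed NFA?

11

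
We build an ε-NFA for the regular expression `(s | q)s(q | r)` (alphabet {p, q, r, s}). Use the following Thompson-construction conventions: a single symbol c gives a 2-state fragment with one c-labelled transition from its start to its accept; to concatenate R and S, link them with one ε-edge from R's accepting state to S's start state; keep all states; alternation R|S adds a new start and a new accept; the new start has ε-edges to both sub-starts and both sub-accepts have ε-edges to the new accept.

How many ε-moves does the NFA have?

10

Bottom-up over the parse tree:
Each of the 5 symbol leaves contributes 0 ε-transitions.
  s | q — 4 ε-transitions
  q | r — 4 ε-transitions
  (s | q)s(q | r) — 10 ε-transitions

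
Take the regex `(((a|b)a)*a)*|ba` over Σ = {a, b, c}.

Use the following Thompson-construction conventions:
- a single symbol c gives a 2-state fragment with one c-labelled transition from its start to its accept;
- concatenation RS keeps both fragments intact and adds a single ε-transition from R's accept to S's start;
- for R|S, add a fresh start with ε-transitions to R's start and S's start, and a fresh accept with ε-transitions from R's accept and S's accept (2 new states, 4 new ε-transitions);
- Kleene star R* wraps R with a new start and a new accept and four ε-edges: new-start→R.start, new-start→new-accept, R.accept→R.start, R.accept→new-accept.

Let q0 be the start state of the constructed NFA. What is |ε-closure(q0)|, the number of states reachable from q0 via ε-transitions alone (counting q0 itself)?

Let C(F) = |ε-closure(F.start)| within fragment F, and note whether F accepts ε. Symbol fragments have C = 1 and do not accept ε. Then:
  a|b : new start ε-reaches every alternative's start; none of them accept ε, so the new accept is not reached: C = 1 + 1 + 1 = 3
  (a|b)a : same as the first factor's closure: C = 3
  ((a|b)a)* : C = 1 (new start) + 3 (body) + 1 (new accept) = 5
  ((a|b)a)*a : C = 5 + 1 = 6 (closure spills across the concat boundary because the left factor accepts ε)
  (((a|b)a)*a)* : C = 1 (new start) + 6 (body) + 1 (new accept) = 8
  ba : same as the first factor's closure: C = 1
  (((a|b)a)*a)*|ba : new start ε-reaches every alternative's start; at least one alternative accepts ε, so the union's new accept is reached too: C = 1 + 8 + 1 + 1 = 11

11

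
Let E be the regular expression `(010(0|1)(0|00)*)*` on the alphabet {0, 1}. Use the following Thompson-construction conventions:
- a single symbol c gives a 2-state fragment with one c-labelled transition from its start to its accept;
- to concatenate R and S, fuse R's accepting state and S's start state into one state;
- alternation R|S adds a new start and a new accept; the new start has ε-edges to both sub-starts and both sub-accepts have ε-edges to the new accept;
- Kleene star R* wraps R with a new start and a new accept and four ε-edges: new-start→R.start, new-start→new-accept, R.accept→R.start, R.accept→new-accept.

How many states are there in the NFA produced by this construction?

Building bottom-up:
Each of the 8 symbol leaves contributes a 2-state fragment.
  0|1 — 6 states
  00 — 3 states
  0|00 — 7 states
  (0|00)* — 9 states
  010(0|1)(0|00)* — 17 states
  (010(0|1)(0|00)*)* — 19 states

19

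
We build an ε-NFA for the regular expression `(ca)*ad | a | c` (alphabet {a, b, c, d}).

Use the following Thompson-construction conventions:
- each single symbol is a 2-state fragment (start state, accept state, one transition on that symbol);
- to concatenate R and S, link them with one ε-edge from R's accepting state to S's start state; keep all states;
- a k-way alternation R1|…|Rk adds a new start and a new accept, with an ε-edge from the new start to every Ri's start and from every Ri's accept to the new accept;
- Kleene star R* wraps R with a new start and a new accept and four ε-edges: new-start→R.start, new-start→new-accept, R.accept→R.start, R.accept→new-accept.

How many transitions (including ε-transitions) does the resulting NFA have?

Building bottom-up:
Each of the 6 symbol leaves contributes 1 transition (1 symbol, 0 ε).
  ca — 3 transitions (2 symbol, 1 ε)
  (ca)* — 7 transitions (2 symbol, 5 ε)
  (ca)*ad — 11 transitions (4 symbol, 7 ε)
  (ca)*ad | a | c — 19 transitions (6 symbol, 13 ε)

19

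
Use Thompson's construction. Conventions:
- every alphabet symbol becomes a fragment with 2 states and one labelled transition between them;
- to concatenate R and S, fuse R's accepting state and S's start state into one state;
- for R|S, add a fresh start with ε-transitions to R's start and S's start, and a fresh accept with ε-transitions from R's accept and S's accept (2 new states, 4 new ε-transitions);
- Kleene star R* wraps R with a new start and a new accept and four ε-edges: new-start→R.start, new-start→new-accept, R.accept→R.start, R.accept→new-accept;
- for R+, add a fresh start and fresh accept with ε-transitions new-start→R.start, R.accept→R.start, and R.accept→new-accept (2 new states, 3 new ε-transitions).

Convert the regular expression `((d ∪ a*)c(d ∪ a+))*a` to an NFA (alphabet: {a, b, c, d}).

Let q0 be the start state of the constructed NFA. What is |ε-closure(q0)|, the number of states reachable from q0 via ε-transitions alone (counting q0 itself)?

8

Work bottom-up. For each fragment F, track |ε-closure(F.start)| and whether F's accept lies in that closure (i.e. whether F accepts ε). A single-symbol fragment has closure size 1 and does not accept ε.
  a* — |closure| = 1 (new start) + 1 (body) + 1 (new accept) = 3
  d ∪ a* — |closure| = 1 (new start) + (1 + 3) + 1 (new accept, since some branch ε-reaches its own accept) = 6
  a+ — |closure| = 1 + 1 = 2 (the body doesn't accept ε, so the new accept is not reached)
  d ∪ a+ — |closure| = 1 + 1 + 2 = 4 (the new accept is not ε-reachable since no branch accepts ε)
  (d ∪ a*)c(d ∪ a+) — |closure| = 6 + (1−1) = 6 (closure spills across the concat boundary because the left factor accepts ε)
  ((d ∪ a*)c(d ∪ a+))* — |closure| = 1 (new start) + 6 (body) + 1 (new accept) = 8
  ((d ∪ a*)c(d ∪ a+))*a — the left operand accepts ε, so the closure extends into the next operand (the shared merged state is already counted); |closure| = 8 + (1−1) = 8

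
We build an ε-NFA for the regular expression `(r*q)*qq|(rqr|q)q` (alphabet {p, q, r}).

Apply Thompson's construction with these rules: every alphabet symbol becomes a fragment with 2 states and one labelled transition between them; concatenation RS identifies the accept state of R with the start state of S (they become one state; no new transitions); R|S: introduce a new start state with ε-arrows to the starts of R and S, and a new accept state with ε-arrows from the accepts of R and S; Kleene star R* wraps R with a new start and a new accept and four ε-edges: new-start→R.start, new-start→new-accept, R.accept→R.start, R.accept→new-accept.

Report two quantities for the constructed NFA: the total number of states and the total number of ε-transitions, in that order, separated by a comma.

Recursing over subexpressions:
Each of the 9 symbol leaves contributes 2 states and 0 ε-transitions.
  r* — 4 states, 4 ε-transitions
  r*q — 5 states, 4 ε-transitions
  (r*q)* — 7 states, 8 ε-transitions
  (r*q)*qq — 9 states, 8 ε-transitions
  rqr — 4 states, 0 ε-transitions
  rqr|q — 8 states, 4 ε-transitions
  (rqr|q)q — 9 states, 4 ε-transitions
  (r*q)*qq|(rqr|q)q — 20 states, 16 ε-transitions

20, 16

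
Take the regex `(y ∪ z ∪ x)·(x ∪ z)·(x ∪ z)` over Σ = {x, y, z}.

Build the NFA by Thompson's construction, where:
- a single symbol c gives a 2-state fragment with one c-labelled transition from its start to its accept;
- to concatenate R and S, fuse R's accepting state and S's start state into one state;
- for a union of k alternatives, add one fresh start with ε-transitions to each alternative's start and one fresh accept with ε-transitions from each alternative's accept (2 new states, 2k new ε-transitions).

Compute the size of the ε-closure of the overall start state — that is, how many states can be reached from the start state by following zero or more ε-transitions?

Let C(F) = |ε-closure(F.start)| within fragment F, and note whether F accepts ε. Symbol fragments have C = 1 and do not accept ε. Then:
  y ∪ z ∪ x → C = 1 + 1 + 1 + 1 = 4 (the new accept is not ε-reachable since no branch accepts ε)
  x ∪ z → C = 1 + 1 + 1 = 3 (the new accept is not ε-reachable since no branch accepts ε)
  x ∪ z → C = 1 + 1 + 1 = 3 (the new accept is not ε-reachable since no branch accepts ε)
  (y ∪ z ∪ x)·(x ∪ z)·(x ∪ z) → C equals the left operand's closure size = 4 (its accept is not ε-reachable, so the closure stops there)

4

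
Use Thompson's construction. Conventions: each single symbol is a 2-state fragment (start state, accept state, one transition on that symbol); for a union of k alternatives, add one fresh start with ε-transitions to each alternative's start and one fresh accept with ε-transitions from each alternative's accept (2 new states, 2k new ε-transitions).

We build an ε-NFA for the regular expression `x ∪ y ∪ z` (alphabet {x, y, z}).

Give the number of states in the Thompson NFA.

8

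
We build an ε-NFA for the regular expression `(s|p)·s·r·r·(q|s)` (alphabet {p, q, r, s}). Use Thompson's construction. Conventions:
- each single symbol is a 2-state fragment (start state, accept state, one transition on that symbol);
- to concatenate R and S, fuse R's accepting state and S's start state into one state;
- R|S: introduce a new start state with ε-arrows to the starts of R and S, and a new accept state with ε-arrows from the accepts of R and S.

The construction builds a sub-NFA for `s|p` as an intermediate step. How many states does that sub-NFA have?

6

Fragment for `s|p`:
Each of the 2 symbol leaves contributes a 2-state fragment.
  s|p — 6 states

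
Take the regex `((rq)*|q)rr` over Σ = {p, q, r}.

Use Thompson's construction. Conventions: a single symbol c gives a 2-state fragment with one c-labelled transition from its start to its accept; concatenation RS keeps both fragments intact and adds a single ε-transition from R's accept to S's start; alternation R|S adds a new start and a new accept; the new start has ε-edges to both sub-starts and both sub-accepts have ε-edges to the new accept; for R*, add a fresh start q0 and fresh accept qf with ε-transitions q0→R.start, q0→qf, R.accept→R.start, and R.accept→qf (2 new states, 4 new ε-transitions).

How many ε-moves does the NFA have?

11

Per subexpression:
Each of the 5 symbol leaves contributes 0 ε-transitions.
  rq : 1 ε-transition
  (rq)* : 5 ε-transitions
  (rq)*|q : 9 ε-transitions
  ((rq)*|q)rr : 11 ε-transitions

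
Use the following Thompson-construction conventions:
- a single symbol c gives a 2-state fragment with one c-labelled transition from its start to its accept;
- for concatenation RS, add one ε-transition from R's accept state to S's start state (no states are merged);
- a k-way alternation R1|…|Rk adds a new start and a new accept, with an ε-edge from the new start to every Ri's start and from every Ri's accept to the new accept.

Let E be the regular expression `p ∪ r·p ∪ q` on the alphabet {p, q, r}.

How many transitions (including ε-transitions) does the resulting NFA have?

11

By structural recursion:
Each of the 4 symbol leaves contributes 1 transition (1 symbol, 0 ε).
  r·p = 3 transitions (2 symbol, 1 ε)
  p ∪ r·p ∪ q = 11 transitions (4 symbol, 7 ε)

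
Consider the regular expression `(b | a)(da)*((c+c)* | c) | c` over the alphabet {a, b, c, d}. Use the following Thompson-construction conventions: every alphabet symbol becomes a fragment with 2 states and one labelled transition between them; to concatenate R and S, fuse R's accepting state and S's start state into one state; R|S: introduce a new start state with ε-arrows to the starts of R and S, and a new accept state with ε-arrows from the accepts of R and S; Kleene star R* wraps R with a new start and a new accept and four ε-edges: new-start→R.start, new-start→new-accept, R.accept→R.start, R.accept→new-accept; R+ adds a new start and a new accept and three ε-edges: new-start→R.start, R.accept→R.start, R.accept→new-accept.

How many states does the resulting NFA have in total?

24

Per subexpression:
Each of the 8 symbol leaves contributes a 2-state fragment.
  b | a = 6 states
  da = 3 states
  (da)* = 5 states
  c+ = 4 states
  c+c = 5 states
  (c+c)* = 7 states
  (c+c)* | c = 11 states
  (b | a)(da)*((c+c)* | c) = 20 states
  (b | a)(da)*((c+c)* | c) | c = 24 states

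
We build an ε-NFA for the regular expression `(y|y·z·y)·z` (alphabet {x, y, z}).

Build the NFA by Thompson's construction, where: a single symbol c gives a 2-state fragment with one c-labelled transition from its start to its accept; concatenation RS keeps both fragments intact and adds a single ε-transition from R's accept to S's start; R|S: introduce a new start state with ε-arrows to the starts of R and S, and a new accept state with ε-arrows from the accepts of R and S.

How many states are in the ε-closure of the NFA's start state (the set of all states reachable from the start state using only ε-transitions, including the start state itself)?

Let C(F) = |ε-closure(F.start)| within fragment F, and note whether F accepts ε. Symbol fragments have C = 1 and do not accept ε. Then:
  y·z·y → same as the first factor's closure: |ε-closure| = 1
  y|y·z·y → |ε-closure| = 1 + 1 + 1 = 3 (the new accept is not ε-reachable since no branch accepts ε)
  (y|y·z·y)·z → |ε-closure| equals the left operand's closure size = 3 (its accept is not ε-reachable, so the closure stops there)

3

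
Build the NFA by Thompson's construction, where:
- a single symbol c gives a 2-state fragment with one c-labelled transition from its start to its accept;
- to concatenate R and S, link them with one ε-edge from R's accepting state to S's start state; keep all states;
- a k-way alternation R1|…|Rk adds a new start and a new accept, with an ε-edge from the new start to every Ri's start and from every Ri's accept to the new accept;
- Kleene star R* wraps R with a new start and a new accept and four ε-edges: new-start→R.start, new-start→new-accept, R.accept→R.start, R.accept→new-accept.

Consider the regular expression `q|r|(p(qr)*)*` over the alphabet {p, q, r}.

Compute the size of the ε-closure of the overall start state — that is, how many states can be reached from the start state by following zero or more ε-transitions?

Compute the ε-closure size of each fragment's start state recursively; a symbol fragment's start has no outgoing ε-edge, so its closure is just itself (size 1).
  qr — same as the first factor's closure: |closure| = 1
  (qr)* — |closure| = 1 (new start) + 1 (body) + 1 (new accept) = 3
  p(qr)* — |closure| equals the left operand's closure size = 1 (its accept is not ε-reachable, so the closure stops there)
  (p(qr)*)* — the star's fresh start ε-reaches both the body's start and the fresh accept: |closure| = 2 + 1 = 3
  q|r|(p(qr)*)* — new start ε-reaches every alternative's start; at least one alternative accepts ε, so the union's new accept is reached too: |closure| = 1 + 1 + 1 + 3 + 1 = 7

7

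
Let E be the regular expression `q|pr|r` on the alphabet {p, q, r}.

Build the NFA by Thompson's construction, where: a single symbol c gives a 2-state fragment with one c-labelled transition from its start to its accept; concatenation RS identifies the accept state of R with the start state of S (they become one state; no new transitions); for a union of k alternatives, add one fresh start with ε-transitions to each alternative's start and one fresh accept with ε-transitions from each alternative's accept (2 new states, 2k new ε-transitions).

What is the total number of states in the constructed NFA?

9

Recursing over subexpressions:
Each of the 4 symbol leaves contributes a 2-state fragment.
  pr — 3 states
  q|pr|r — 9 states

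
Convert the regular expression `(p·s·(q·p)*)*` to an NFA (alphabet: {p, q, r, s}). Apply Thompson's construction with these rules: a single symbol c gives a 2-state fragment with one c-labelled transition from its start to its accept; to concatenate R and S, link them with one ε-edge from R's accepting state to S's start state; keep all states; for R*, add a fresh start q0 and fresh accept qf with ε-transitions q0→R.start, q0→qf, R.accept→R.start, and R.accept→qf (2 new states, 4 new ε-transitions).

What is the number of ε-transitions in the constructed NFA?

11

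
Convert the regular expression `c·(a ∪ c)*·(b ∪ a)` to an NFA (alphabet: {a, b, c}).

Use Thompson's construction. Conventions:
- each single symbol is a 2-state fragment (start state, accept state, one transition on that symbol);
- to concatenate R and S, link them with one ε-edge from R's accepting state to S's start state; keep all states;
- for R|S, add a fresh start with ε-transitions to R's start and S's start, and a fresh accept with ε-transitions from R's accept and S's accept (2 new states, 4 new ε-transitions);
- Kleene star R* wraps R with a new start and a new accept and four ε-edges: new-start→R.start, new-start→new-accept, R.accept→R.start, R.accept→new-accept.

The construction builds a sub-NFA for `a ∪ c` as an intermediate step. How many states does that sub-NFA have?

6

Fragment for `a ∪ c`:
Each of the 2 symbol leaves contributes a 2-state fragment.
  a ∪ c = 6 states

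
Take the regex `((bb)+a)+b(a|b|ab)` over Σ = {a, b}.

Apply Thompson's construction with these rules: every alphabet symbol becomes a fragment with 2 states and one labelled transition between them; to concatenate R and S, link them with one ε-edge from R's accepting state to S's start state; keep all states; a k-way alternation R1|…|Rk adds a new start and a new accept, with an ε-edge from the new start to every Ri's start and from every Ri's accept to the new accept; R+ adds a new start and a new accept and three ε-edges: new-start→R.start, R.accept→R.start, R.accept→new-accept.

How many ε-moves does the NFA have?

Building bottom-up:
Each of the 8 symbol leaves contributes 0 ε-transitions.
  bb — 1 ε-transition
  (bb)+ — 4 ε-transitions
  (bb)+a — 5 ε-transitions
  ((bb)+a)+ — 8 ε-transitions
  ab — 1 ε-transition
  a|b|ab — 7 ε-transitions
  ((bb)+a)+b(a|b|ab) — 17 ε-transitions

17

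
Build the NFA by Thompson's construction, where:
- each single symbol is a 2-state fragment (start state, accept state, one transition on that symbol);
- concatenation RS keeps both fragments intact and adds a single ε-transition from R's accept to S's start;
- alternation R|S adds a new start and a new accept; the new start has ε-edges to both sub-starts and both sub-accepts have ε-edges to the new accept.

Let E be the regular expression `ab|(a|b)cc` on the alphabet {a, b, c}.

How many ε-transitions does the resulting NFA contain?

Per subexpression:
Each of the 6 symbol leaves contributes 0 ε-transitions.
  ab → 1 ε-transition
  a|b → 4 ε-transitions
  (a|b)cc → 6 ε-transitions
  ab|(a|b)cc → 11 ε-transitions

11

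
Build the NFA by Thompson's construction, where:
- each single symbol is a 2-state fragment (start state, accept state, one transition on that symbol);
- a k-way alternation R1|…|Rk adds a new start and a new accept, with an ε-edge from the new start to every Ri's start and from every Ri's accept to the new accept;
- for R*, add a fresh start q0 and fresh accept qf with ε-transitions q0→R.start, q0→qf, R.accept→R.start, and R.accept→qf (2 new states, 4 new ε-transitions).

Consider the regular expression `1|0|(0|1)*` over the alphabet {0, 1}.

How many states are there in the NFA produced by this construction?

Building bottom-up:
Each of the 4 symbol leaves contributes a 2-state fragment.
  0|1 — 6 states
  (0|1)* — 8 states
  1|0|(0|1)* — 14 states

14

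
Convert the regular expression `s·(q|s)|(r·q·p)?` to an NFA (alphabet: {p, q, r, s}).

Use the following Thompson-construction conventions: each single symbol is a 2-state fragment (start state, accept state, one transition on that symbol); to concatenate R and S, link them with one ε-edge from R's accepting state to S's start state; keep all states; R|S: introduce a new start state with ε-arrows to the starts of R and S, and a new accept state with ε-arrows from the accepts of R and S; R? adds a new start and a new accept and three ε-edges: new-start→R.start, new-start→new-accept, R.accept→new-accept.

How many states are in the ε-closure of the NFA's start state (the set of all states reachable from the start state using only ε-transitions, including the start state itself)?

Work bottom-up. For each fragment F, track |ε-closure(F.start)| and whether F's accept lies in that closure (i.e. whether F accepts ε). A single-symbol fragment has closure size 1 and does not accept ε.
  q|s — |closure| = 1 + 1 + 1 = 3 (the new accept is not ε-reachable since no branch accepts ε)
  s·(q|s) — same as the first factor's closure: |closure| = 1
  r·q·p — |closure| equals the left operand's closure size = 1 (its accept is not ε-reachable, so the closure stops there)
  (r·q·p)? — new start has ε-edges to the inner start and to the new accept, so |closure| = 2 + 1 = 3
  s·(q|s)|(r·q·p)? — new start ε-reaches every alternative's start; at least one alternative accepts ε, so the union's new accept is reached too: |closure| = 1 + 1 + 3 + 1 = 6

6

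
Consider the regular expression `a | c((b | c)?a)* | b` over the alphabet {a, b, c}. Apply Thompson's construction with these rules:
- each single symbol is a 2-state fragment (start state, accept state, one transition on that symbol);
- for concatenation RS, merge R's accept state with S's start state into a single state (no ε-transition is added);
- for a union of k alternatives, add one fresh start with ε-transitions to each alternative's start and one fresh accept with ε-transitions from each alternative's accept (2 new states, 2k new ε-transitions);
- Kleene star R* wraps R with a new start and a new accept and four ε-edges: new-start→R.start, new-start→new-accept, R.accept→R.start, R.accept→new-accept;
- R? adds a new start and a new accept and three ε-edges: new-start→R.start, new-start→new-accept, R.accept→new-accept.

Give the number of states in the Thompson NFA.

Per subexpression:
Each of the 6 symbol leaves contributes a 2-state fragment.
  b | c : 6 states
  (b | c)? : 8 states
  (b | c)?a : 9 states
  ((b | c)?a)* : 11 states
  c((b | c)?a)* : 12 states
  a | c((b | c)?a)* | b : 18 states

18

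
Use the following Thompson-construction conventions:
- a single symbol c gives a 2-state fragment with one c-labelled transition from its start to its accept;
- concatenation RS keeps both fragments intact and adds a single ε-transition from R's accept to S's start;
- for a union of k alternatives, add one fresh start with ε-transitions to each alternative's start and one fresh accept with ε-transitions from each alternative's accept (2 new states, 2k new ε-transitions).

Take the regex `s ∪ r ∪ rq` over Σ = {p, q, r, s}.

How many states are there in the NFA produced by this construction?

Per subexpression:
Each of the 4 symbol leaves contributes a 2-state fragment.
  rq → 4 states
  s ∪ r ∪ rq → 10 states

10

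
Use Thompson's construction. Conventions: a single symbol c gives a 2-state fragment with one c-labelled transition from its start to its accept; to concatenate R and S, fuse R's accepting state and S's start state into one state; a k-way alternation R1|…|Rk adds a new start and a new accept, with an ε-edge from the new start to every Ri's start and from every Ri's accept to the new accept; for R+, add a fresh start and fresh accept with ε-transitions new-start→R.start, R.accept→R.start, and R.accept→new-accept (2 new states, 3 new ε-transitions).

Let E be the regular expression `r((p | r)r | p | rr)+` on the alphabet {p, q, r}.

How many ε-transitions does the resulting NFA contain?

13

Bottom-up over the parse tree:
Each of the 7 symbol leaves contributes 0 ε-transitions.
  p | r = 4 ε-transitions
  (p | r)r = 4 ε-transitions
  rr = 0 ε-transitions
  (p | r)r | p | rr = 10 ε-transitions
  ((p | r)r | p | rr)+ = 13 ε-transitions
  r((p | r)r | p | rr)+ = 13 ε-transitions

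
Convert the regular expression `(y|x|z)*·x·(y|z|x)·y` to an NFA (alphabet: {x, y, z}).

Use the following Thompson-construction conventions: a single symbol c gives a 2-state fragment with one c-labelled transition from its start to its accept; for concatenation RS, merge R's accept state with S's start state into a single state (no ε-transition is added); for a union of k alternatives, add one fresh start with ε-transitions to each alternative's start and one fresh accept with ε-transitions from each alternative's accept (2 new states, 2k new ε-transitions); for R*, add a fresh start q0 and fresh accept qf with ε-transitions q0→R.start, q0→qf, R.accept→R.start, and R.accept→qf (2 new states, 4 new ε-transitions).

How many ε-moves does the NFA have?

Bottom-up over the parse tree:
Each of the 8 symbol leaves contributes 0 ε-transitions.
  y|x|z — 6 ε-transitions
  (y|x|z)* — 10 ε-transitions
  y|z|x — 6 ε-transitions
  (y|x|z)*·x·(y|z|x)·y — 16 ε-transitions

16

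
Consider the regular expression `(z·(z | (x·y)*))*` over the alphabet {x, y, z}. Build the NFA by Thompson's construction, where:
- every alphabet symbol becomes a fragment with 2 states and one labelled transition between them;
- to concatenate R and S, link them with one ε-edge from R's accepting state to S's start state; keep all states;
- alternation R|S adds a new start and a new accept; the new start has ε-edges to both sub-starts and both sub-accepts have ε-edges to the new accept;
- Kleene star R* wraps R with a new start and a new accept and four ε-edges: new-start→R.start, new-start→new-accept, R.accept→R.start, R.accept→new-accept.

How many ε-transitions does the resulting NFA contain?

14

Per subexpression:
Each of the 4 symbol leaves contributes 0 ε-transitions.
  x·y : 1 ε-transition
  (x·y)* : 5 ε-transitions
  z | (x·y)* : 9 ε-transitions
  z·(z | (x·y)*) : 10 ε-transitions
  (z·(z | (x·y)*))* : 14 ε-transitions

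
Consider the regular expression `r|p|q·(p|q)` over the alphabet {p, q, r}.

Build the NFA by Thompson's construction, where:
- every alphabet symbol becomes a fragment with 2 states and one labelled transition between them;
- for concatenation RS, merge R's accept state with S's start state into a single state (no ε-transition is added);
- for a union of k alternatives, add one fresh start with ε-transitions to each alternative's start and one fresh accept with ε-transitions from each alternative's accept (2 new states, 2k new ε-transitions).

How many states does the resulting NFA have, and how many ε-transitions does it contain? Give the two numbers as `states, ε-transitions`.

13, 10

Building bottom-up:
Each of the 5 symbol leaves contributes 2 states and 0 ε-transitions.
  p|q → 6 states, 4 ε-transitions
  q·(p|q) → 7 states, 4 ε-transitions
  r|p|q·(p|q) → 13 states, 10 ε-transitions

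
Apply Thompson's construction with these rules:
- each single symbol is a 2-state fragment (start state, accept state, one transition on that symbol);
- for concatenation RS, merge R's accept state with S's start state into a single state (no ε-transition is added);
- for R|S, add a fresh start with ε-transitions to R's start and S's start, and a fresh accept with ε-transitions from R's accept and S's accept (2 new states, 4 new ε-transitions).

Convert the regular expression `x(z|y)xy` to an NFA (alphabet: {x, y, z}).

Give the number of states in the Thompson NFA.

Bottom-up over the parse tree:
Each of the 5 symbol leaves contributes a 2-state fragment.
  z|y — 6 states
  x(z|y)xy — 9 states

9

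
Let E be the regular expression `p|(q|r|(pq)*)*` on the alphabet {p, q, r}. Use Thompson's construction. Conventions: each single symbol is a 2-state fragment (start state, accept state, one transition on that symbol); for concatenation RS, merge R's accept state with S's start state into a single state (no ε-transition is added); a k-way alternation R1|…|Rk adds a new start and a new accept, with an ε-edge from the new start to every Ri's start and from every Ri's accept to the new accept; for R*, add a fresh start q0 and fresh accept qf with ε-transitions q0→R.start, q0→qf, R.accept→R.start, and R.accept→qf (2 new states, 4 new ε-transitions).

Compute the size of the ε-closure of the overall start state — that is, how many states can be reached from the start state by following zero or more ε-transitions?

Work bottom-up. For each fragment F, track |ε-closure(F.start)| and whether F's accept lies in that closure (i.e. whether F accepts ε). A single-symbol fragment has closure size 1 and does not accept ε.
  pq — |closure| equals the left operand's closure size = 1 (its accept is not ε-reachable, so the closure stops there)
  (pq)* — |closure| = 1 (new start) + 1 (body) + 1 (new accept) = 3
  q|r|(pq)* — |closure| = 1 (new start) + (1 + 1 + 3) + 1 (new accept, since some branch ε-reaches its own accept) = 7
  (q|r|(pq)*)* — the star's fresh start ε-reaches both the body's start and the fresh accept: |closure| = 2 + 7 = 9
  p|(q|r|(pq)*)* — |closure| = 1 (new start) + (1 + 9) + 1 (new accept, since some branch ε-reaches its own accept) = 12

12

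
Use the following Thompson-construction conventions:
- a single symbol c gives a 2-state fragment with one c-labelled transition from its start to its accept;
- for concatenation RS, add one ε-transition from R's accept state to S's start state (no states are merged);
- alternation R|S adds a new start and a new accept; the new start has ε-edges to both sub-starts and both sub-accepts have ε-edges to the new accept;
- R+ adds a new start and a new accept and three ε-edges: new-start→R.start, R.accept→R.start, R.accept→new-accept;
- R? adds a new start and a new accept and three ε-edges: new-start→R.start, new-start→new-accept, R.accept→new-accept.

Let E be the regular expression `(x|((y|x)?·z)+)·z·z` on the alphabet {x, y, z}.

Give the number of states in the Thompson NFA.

20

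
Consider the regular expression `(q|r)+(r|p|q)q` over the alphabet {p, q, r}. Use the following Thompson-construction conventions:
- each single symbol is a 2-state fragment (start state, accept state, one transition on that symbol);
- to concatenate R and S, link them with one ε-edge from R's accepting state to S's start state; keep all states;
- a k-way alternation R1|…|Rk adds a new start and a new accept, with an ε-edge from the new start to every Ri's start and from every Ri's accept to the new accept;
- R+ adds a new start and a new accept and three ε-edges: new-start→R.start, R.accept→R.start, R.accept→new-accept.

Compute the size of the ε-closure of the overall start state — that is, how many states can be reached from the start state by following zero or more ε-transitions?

Let C(F) = |ε-closure(F.start)| within fragment F, and note whether F accepts ε. Symbol fragments have C = 1 and do not accept ε. Then:
  q|r → C = 1 + 1 + 1 = 3 (the new accept is not ε-reachable since no branch accepts ε)
  (q|r)+ → new start ε-reaches only the body's start; the new accept needs a symbol first: C = 1 + 3 = 4
  r|p|q → new start ε-reaches every alternative's start; none of them accept ε, so the new accept is not reached: C = 1 + 1 + 1 + 1 = 4
  (q|r)+(r|p|q)q → same as the first factor's closure: C = 4

4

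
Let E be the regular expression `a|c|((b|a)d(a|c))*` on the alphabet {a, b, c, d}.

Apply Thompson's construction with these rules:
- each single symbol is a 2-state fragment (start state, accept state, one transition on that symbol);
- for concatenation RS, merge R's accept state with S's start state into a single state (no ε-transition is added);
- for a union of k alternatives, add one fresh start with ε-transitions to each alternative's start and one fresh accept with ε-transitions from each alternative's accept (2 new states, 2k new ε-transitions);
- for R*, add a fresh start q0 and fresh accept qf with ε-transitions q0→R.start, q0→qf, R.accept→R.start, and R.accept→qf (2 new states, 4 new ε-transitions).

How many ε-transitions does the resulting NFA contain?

Per subexpression:
Each of the 7 symbol leaves contributes 0 ε-transitions.
  b|a : 4 ε-transitions
  a|c : 4 ε-transitions
  (b|a)d(a|c) : 8 ε-transitions
  ((b|a)d(a|c))* : 12 ε-transitions
  a|c|((b|a)d(a|c))* : 18 ε-transitions

18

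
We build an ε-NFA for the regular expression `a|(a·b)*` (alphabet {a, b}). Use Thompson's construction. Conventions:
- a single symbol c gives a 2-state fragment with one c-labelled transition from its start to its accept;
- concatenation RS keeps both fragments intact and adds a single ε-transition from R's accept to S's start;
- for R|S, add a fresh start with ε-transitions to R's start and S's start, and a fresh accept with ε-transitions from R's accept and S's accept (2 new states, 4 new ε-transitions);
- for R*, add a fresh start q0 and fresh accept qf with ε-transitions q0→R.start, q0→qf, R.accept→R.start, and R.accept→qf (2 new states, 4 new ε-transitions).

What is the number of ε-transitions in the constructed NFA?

Per subexpression:
Each of the 3 symbol leaves contributes 0 ε-transitions.
  a·b — 1 ε-transition
  (a·b)* — 5 ε-transitions
  a|(a·b)* — 9 ε-transitions

9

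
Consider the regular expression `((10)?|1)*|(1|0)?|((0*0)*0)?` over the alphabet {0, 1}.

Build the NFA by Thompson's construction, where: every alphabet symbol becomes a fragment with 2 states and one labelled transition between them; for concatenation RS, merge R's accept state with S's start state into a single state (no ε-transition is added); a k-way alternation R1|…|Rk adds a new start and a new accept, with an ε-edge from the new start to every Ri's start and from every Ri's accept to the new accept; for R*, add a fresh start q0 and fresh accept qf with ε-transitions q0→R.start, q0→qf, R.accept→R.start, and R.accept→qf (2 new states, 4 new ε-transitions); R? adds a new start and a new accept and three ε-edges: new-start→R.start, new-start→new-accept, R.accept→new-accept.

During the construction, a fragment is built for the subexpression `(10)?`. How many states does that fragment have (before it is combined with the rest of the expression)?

Fragment for `(10)?`:
Each of the 2 symbol leaves contributes a 2-state fragment.
  10 — 3 states
  (10)? — 5 states

5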